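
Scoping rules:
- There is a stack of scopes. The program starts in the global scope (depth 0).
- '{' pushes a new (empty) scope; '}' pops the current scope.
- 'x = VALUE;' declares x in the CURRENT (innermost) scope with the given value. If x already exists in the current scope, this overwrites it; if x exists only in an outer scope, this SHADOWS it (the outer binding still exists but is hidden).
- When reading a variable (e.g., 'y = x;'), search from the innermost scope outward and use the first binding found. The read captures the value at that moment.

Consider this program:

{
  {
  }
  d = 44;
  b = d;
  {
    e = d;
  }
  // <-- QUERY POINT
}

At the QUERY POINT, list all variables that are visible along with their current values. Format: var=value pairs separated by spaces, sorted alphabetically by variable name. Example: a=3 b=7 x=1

Answer: b=44 d=44

Derivation:
Step 1: enter scope (depth=1)
Step 2: enter scope (depth=2)
Step 3: exit scope (depth=1)
Step 4: declare d=44 at depth 1
Step 5: declare b=(read d)=44 at depth 1
Step 6: enter scope (depth=2)
Step 7: declare e=(read d)=44 at depth 2
Step 8: exit scope (depth=1)
Visible at query point: b=44 d=44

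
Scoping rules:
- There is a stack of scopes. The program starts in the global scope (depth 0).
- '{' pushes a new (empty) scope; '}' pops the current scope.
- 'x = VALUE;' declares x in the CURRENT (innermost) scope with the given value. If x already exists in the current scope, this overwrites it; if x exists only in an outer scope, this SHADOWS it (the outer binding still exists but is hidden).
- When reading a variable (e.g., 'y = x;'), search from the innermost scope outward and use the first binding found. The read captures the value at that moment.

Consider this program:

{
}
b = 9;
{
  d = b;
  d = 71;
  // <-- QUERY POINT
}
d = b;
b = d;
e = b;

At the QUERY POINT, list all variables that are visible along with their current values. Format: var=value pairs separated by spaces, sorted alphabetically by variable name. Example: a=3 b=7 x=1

Answer: b=9 d=71

Derivation:
Step 1: enter scope (depth=1)
Step 2: exit scope (depth=0)
Step 3: declare b=9 at depth 0
Step 4: enter scope (depth=1)
Step 5: declare d=(read b)=9 at depth 1
Step 6: declare d=71 at depth 1
Visible at query point: b=9 d=71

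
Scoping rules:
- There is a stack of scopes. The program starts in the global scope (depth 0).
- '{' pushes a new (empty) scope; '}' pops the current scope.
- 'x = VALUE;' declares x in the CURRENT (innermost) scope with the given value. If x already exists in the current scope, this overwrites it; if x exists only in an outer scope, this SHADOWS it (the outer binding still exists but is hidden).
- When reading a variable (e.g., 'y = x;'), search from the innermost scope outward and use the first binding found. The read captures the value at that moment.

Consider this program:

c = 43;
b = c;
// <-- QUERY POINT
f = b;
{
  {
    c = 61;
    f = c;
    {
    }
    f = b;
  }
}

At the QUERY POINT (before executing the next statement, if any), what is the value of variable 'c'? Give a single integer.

Step 1: declare c=43 at depth 0
Step 2: declare b=(read c)=43 at depth 0
Visible at query point: b=43 c=43

Answer: 43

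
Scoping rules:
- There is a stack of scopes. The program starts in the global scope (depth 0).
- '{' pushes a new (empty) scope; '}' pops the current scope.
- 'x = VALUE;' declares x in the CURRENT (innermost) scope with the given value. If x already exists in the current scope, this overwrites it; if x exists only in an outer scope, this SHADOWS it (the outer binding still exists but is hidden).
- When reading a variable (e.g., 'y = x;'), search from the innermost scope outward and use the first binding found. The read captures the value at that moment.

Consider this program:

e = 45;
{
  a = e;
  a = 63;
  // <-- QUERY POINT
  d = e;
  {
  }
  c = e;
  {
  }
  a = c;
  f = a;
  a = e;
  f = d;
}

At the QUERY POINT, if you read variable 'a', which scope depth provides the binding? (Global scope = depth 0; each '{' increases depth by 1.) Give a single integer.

Step 1: declare e=45 at depth 0
Step 2: enter scope (depth=1)
Step 3: declare a=(read e)=45 at depth 1
Step 4: declare a=63 at depth 1
Visible at query point: a=63 e=45

Answer: 1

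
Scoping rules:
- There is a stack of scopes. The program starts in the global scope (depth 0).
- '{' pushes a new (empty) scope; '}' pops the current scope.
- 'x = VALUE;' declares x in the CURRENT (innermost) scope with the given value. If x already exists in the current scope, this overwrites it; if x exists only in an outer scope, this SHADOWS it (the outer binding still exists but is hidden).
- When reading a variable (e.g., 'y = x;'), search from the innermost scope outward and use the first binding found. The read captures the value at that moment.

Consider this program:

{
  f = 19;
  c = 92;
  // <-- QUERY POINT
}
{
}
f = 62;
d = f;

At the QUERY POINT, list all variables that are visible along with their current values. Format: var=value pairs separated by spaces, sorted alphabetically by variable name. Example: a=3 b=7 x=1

Step 1: enter scope (depth=1)
Step 2: declare f=19 at depth 1
Step 3: declare c=92 at depth 1
Visible at query point: c=92 f=19

Answer: c=92 f=19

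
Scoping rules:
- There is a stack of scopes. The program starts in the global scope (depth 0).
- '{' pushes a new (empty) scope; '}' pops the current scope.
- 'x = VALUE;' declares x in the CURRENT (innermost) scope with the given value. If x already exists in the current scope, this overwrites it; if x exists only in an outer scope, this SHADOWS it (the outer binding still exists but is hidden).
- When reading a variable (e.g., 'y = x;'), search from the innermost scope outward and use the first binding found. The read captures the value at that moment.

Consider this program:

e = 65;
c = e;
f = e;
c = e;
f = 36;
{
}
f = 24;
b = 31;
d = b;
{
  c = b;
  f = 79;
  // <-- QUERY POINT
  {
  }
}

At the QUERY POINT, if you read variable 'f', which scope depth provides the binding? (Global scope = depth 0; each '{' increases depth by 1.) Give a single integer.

Step 1: declare e=65 at depth 0
Step 2: declare c=(read e)=65 at depth 0
Step 3: declare f=(read e)=65 at depth 0
Step 4: declare c=(read e)=65 at depth 0
Step 5: declare f=36 at depth 0
Step 6: enter scope (depth=1)
Step 7: exit scope (depth=0)
Step 8: declare f=24 at depth 0
Step 9: declare b=31 at depth 0
Step 10: declare d=(read b)=31 at depth 0
Step 11: enter scope (depth=1)
Step 12: declare c=(read b)=31 at depth 1
Step 13: declare f=79 at depth 1
Visible at query point: b=31 c=31 d=31 e=65 f=79

Answer: 1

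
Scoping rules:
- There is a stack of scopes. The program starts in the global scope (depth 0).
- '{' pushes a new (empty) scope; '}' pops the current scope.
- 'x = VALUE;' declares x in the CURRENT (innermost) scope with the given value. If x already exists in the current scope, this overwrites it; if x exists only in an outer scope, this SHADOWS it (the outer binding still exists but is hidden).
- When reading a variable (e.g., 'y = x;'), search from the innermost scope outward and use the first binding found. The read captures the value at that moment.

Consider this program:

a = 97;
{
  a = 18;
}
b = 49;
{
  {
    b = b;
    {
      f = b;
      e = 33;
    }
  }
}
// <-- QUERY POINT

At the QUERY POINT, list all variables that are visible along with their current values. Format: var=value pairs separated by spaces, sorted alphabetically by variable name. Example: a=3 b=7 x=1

Answer: a=97 b=49

Derivation:
Step 1: declare a=97 at depth 0
Step 2: enter scope (depth=1)
Step 3: declare a=18 at depth 1
Step 4: exit scope (depth=0)
Step 5: declare b=49 at depth 0
Step 6: enter scope (depth=1)
Step 7: enter scope (depth=2)
Step 8: declare b=(read b)=49 at depth 2
Step 9: enter scope (depth=3)
Step 10: declare f=(read b)=49 at depth 3
Step 11: declare e=33 at depth 3
Step 12: exit scope (depth=2)
Step 13: exit scope (depth=1)
Step 14: exit scope (depth=0)
Visible at query point: a=97 b=49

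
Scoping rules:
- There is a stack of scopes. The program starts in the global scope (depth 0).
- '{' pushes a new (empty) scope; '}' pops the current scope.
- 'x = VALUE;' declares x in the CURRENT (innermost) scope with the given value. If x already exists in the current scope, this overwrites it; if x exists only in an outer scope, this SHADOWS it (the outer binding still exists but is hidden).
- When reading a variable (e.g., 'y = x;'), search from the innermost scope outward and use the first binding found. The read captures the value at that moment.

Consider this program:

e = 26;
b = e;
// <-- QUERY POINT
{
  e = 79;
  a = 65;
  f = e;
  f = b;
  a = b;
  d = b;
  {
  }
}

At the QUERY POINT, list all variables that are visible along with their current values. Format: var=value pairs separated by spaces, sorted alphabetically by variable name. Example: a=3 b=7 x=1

Step 1: declare e=26 at depth 0
Step 2: declare b=(read e)=26 at depth 0
Visible at query point: b=26 e=26

Answer: b=26 e=26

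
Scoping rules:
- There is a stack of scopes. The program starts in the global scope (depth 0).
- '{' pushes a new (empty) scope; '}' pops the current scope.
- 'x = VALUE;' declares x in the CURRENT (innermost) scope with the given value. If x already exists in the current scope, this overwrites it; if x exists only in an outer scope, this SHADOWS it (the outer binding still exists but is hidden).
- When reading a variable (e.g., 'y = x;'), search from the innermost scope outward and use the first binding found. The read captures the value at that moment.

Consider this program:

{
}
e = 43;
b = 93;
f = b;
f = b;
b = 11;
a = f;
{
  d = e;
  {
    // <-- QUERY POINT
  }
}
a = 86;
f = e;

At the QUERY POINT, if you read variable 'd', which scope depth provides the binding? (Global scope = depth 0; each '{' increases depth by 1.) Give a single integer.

Step 1: enter scope (depth=1)
Step 2: exit scope (depth=0)
Step 3: declare e=43 at depth 0
Step 4: declare b=93 at depth 0
Step 5: declare f=(read b)=93 at depth 0
Step 6: declare f=(read b)=93 at depth 0
Step 7: declare b=11 at depth 0
Step 8: declare a=(read f)=93 at depth 0
Step 9: enter scope (depth=1)
Step 10: declare d=(read e)=43 at depth 1
Step 11: enter scope (depth=2)
Visible at query point: a=93 b=11 d=43 e=43 f=93

Answer: 1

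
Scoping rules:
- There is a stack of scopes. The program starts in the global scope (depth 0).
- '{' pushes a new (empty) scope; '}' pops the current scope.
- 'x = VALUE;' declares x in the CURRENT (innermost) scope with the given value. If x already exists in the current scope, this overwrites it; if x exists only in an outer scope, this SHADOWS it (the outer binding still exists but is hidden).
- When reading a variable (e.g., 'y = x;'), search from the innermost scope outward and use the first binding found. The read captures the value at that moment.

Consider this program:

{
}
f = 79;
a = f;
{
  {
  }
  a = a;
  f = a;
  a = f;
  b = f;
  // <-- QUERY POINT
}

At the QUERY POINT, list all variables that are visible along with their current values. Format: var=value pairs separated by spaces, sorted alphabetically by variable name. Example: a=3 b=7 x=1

Answer: a=79 b=79 f=79

Derivation:
Step 1: enter scope (depth=1)
Step 2: exit scope (depth=0)
Step 3: declare f=79 at depth 0
Step 4: declare a=(read f)=79 at depth 0
Step 5: enter scope (depth=1)
Step 6: enter scope (depth=2)
Step 7: exit scope (depth=1)
Step 8: declare a=(read a)=79 at depth 1
Step 9: declare f=(read a)=79 at depth 1
Step 10: declare a=(read f)=79 at depth 1
Step 11: declare b=(read f)=79 at depth 1
Visible at query point: a=79 b=79 f=79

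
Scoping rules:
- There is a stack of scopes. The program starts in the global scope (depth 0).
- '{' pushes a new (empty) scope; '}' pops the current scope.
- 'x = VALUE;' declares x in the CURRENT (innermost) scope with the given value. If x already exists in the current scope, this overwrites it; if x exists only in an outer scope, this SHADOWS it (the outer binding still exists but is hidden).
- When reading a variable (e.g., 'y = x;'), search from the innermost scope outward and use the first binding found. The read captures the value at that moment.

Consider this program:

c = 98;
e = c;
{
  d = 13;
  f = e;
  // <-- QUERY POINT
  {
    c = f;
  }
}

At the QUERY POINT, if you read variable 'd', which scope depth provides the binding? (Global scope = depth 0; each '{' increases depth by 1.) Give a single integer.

Answer: 1

Derivation:
Step 1: declare c=98 at depth 0
Step 2: declare e=(read c)=98 at depth 0
Step 3: enter scope (depth=1)
Step 4: declare d=13 at depth 1
Step 5: declare f=(read e)=98 at depth 1
Visible at query point: c=98 d=13 e=98 f=98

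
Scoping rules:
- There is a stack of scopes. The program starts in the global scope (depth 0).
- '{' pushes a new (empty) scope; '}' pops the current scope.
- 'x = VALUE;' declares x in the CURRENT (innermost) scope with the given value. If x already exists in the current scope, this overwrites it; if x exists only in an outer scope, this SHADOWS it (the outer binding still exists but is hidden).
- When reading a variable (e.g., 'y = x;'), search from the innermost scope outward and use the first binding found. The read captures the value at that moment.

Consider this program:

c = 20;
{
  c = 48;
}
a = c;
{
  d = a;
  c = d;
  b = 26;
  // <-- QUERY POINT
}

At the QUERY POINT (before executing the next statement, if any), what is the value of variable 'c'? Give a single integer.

Step 1: declare c=20 at depth 0
Step 2: enter scope (depth=1)
Step 3: declare c=48 at depth 1
Step 4: exit scope (depth=0)
Step 5: declare a=(read c)=20 at depth 0
Step 6: enter scope (depth=1)
Step 7: declare d=(read a)=20 at depth 1
Step 8: declare c=(read d)=20 at depth 1
Step 9: declare b=26 at depth 1
Visible at query point: a=20 b=26 c=20 d=20

Answer: 20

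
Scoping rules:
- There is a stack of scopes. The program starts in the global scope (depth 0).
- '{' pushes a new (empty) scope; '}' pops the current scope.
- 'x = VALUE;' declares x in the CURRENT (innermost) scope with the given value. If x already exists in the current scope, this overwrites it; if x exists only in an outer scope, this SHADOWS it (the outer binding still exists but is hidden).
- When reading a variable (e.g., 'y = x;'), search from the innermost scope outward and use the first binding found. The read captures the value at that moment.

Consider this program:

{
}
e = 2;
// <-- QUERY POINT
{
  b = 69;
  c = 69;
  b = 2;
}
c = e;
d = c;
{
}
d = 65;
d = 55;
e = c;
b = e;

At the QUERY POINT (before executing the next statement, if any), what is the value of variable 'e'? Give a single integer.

Answer: 2

Derivation:
Step 1: enter scope (depth=1)
Step 2: exit scope (depth=0)
Step 3: declare e=2 at depth 0
Visible at query point: e=2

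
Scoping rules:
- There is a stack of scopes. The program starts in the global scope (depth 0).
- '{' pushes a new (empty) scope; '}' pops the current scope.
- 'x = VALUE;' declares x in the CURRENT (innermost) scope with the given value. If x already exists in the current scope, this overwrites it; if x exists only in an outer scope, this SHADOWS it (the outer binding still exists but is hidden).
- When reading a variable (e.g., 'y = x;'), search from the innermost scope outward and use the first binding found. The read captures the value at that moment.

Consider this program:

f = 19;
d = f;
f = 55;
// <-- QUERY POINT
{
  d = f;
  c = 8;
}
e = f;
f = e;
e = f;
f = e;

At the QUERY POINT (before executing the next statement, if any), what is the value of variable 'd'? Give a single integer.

Answer: 19

Derivation:
Step 1: declare f=19 at depth 0
Step 2: declare d=(read f)=19 at depth 0
Step 3: declare f=55 at depth 0
Visible at query point: d=19 f=55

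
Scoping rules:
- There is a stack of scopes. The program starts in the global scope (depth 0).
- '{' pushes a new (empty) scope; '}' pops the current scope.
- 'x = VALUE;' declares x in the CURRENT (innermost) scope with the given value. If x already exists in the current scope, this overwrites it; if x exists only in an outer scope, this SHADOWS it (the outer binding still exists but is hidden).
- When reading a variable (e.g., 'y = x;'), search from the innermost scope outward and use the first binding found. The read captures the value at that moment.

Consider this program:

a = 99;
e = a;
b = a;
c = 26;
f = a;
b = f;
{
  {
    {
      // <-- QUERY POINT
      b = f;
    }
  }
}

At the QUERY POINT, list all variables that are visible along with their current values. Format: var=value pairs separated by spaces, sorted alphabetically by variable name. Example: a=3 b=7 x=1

Answer: a=99 b=99 c=26 e=99 f=99

Derivation:
Step 1: declare a=99 at depth 0
Step 2: declare e=(read a)=99 at depth 0
Step 3: declare b=(read a)=99 at depth 0
Step 4: declare c=26 at depth 0
Step 5: declare f=(read a)=99 at depth 0
Step 6: declare b=(read f)=99 at depth 0
Step 7: enter scope (depth=1)
Step 8: enter scope (depth=2)
Step 9: enter scope (depth=3)
Visible at query point: a=99 b=99 c=26 e=99 f=99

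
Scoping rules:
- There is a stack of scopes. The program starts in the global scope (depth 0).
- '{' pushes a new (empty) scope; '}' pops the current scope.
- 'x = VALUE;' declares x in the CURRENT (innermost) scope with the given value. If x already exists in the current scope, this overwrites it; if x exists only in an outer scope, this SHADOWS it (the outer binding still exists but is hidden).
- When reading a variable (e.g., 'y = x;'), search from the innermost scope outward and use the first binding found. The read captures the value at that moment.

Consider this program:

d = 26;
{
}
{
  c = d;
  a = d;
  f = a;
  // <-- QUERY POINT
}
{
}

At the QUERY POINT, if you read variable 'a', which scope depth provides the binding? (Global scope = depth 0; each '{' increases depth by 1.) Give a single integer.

Step 1: declare d=26 at depth 0
Step 2: enter scope (depth=1)
Step 3: exit scope (depth=0)
Step 4: enter scope (depth=1)
Step 5: declare c=(read d)=26 at depth 1
Step 6: declare a=(read d)=26 at depth 1
Step 7: declare f=(read a)=26 at depth 1
Visible at query point: a=26 c=26 d=26 f=26

Answer: 1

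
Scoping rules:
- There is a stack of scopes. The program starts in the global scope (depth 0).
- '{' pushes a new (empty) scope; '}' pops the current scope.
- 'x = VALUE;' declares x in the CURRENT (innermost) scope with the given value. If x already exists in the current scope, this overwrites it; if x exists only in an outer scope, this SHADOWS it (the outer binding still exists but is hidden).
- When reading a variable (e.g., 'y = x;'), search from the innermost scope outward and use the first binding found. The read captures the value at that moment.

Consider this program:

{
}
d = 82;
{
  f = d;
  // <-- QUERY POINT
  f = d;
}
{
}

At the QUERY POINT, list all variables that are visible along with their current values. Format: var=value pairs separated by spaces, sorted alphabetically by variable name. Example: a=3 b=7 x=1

Step 1: enter scope (depth=1)
Step 2: exit scope (depth=0)
Step 3: declare d=82 at depth 0
Step 4: enter scope (depth=1)
Step 5: declare f=(read d)=82 at depth 1
Visible at query point: d=82 f=82

Answer: d=82 f=82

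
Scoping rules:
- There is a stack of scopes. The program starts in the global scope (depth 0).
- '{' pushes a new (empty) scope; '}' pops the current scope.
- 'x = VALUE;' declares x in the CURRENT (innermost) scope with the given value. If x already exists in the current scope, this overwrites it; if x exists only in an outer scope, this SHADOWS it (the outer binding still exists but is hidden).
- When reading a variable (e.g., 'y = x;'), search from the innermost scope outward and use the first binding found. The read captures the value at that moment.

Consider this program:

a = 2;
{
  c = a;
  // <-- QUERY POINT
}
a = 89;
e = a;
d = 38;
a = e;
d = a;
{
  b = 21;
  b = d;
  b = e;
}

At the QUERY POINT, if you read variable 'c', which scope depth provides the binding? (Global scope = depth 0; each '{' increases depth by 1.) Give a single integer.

Answer: 1

Derivation:
Step 1: declare a=2 at depth 0
Step 2: enter scope (depth=1)
Step 3: declare c=(read a)=2 at depth 1
Visible at query point: a=2 c=2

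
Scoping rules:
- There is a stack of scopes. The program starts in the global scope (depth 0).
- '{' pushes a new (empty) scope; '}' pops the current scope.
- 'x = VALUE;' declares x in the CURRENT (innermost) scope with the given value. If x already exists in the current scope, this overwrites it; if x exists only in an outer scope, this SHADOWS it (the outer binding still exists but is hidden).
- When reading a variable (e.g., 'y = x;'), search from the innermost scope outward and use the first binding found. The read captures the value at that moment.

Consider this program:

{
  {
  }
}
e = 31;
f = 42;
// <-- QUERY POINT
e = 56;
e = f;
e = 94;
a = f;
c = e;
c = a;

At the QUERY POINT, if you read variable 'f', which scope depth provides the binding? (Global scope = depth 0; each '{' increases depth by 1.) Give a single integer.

Step 1: enter scope (depth=1)
Step 2: enter scope (depth=2)
Step 3: exit scope (depth=1)
Step 4: exit scope (depth=0)
Step 5: declare e=31 at depth 0
Step 6: declare f=42 at depth 0
Visible at query point: e=31 f=42

Answer: 0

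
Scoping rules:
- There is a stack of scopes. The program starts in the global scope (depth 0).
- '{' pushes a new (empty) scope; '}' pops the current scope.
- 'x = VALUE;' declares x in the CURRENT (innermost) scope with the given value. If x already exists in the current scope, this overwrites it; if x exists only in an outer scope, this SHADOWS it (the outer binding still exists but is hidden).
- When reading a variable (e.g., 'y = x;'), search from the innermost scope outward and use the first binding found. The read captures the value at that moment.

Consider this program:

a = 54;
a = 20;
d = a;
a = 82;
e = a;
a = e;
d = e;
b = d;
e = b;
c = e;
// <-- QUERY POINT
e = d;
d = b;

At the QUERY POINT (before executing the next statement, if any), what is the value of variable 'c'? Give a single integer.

Answer: 82

Derivation:
Step 1: declare a=54 at depth 0
Step 2: declare a=20 at depth 0
Step 3: declare d=(read a)=20 at depth 0
Step 4: declare a=82 at depth 0
Step 5: declare e=(read a)=82 at depth 0
Step 6: declare a=(read e)=82 at depth 0
Step 7: declare d=(read e)=82 at depth 0
Step 8: declare b=(read d)=82 at depth 0
Step 9: declare e=(read b)=82 at depth 0
Step 10: declare c=(read e)=82 at depth 0
Visible at query point: a=82 b=82 c=82 d=82 e=82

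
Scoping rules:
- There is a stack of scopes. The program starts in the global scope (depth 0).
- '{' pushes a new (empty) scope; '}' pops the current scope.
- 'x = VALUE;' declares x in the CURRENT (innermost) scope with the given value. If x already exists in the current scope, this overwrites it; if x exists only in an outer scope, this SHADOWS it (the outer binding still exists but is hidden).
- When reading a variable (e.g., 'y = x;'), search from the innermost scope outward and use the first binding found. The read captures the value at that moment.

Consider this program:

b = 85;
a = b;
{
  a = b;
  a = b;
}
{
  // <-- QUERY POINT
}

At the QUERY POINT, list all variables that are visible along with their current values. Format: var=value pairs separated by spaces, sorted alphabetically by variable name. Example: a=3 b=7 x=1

Step 1: declare b=85 at depth 0
Step 2: declare a=(read b)=85 at depth 0
Step 3: enter scope (depth=1)
Step 4: declare a=(read b)=85 at depth 1
Step 5: declare a=(read b)=85 at depth 1
Step 6: exit scope (depth=0)
Step 7: enter scope (depth=1)
Visible at query point: a=85 b=85

Answer: a=85 b=85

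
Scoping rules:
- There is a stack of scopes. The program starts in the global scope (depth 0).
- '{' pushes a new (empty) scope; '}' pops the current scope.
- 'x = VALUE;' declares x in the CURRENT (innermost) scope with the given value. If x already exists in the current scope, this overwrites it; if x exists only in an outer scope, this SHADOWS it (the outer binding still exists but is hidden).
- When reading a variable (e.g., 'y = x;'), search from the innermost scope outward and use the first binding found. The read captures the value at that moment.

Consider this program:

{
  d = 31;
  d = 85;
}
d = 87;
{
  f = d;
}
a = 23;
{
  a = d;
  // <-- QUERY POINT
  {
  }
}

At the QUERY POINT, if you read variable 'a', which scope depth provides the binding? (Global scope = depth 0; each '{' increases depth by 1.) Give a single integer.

Step 1: enter scope (depth=1)
Step 2: declare d=31 at depth 1
Step 3: declare d=85 at depth 1
Step 4: exit scope (depth=0)
Step 5: declare d=87 at depth 0
Step 6: enter scope (depth=1)
Step 7: declare f=(read d)=87 at depth 1
Step 8: exit scope (depth=0)
Step 9: declare a=23 at depth 0
Step 10: enter scope (depth=1)
Step 11: declare a=(read d)=87 at depth 1
Visible at query point: a=87 d=87

Answer: 1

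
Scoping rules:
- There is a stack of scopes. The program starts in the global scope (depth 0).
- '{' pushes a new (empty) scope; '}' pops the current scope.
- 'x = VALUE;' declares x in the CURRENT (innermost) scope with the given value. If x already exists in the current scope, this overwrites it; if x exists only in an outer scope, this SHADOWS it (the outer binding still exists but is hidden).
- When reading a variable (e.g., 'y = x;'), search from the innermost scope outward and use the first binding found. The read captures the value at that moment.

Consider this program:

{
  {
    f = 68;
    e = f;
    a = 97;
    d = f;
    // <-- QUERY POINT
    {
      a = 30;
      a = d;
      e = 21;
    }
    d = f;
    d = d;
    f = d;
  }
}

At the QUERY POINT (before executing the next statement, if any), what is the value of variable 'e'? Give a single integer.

Step 1: enter scope (depth=1)
Step 2: enter scope (depth=2)
Step 3: declare f=68 at depth 2
Step 4: declare e=(read f)=68 at depth 2
Step 5: declare a=97 at depth 2
Step 6: declare d=(read f)=68 at depth 2
Visible at query point: a=97 d=68 e=68 f=68

Answer: 68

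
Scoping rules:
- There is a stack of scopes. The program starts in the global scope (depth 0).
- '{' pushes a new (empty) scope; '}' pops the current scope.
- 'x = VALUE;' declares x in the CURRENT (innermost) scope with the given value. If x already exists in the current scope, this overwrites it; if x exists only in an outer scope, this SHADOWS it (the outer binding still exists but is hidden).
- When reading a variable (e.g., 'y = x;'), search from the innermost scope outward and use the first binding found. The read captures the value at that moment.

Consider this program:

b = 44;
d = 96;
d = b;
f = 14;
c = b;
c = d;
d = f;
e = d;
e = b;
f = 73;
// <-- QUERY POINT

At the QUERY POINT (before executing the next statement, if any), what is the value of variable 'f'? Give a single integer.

Step 1: declare b=44 at depth 0
Step 2: declare d=96 at depth 0
Step 3: declare d=(read b)=44 at depth 0
Step 4: declare f=14 at depth 0
Step 5: declare c=(read b)=44 at depth 0
Step 6: declare c=(read d)=44 at depth 0
Step 7: declare d=(read f)=14 at depth 0
Step 8: declare e=(read d)=14 at depth 0
Step 9: declare e=(read b)=44 at depth 0
Step 10: declare f=73 at depth 0
Visible at query point: b=44 c=44 d=14 e=44 f=73

Answer: 73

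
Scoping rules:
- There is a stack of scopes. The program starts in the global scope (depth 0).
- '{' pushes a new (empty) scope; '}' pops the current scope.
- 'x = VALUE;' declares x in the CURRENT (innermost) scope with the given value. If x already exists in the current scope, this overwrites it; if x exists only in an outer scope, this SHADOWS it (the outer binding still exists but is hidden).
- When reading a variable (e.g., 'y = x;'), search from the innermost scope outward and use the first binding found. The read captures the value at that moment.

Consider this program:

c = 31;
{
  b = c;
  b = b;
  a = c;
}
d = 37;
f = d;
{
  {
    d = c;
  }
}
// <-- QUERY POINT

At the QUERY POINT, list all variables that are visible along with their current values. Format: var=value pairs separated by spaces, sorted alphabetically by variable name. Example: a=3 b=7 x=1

Answer: c=31 d=37 f=37

Derivation:
Step 1: declare c=31 at depth 0
Step 2: enter scope (depth=1)
Step 3: declare b=(read c)=31 at depth 1
Step 4: declare b=(read b)=31 at depth 1
Step 5: declare a=(read c)=31 at depth 1
Step 6: exit scope (depth=0)
Step 7: declare d=37 at depth 0
Step 8: declare f=(read d)=37 at depth 0
Step 9: enter scope (depth=1)
Step 10: enter scope (depth=2)
Step 11: declare d=(read c)=31 at depth 2
Step 12: exit scope (depth=1)
Step 13: exit scope (depth=0)
Visible at query point: c=31 d=37 f=37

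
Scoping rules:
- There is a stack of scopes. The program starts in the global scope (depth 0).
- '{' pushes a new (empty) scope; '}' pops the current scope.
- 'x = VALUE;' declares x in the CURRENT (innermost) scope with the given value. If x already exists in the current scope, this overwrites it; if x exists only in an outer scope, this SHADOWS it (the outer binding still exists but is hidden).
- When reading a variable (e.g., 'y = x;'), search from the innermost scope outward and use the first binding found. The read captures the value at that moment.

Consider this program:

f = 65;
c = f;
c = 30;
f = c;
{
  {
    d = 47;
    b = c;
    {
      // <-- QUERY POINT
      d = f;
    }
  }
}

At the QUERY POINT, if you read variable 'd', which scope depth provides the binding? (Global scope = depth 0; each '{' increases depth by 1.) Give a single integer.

Step 1: declare f=65 at depth 0
Step 2: declare c=(read f)=65 at depth 0
Step 3: declare c=30 at depth 0
Step 4: declare f=(read c)=30 at depth 0
Step 5: enter scope (depth=1)
Step 6: enter scope (depth=2)
Step 7: declare d=47 at depth 2
Step 8: declare b=(read c)=30 at depth 2
Step 9: enter scope (depth=3)
Visible at query point: b=30 c=30 d=47 f=30

Answer: 2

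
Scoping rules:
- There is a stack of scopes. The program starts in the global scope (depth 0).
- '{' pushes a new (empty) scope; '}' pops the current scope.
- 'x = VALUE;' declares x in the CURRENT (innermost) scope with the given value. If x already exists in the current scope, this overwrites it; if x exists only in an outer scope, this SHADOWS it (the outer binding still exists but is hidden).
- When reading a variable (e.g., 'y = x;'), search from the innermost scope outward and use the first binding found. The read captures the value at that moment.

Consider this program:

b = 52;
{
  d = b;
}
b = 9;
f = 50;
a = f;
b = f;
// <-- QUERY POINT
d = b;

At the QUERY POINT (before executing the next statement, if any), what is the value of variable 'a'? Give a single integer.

Answer: 50

Derivation:
Step 1: declare b=52 at depth 0
Step 2: enter scope (depth=1)
Step 3: declare d=(read b)=52 at depth 1
Step 4: exit scope (depth=0)
Step 5: declare b=9 at depth 0
Step 6: declare f=50 at depth 0
Step 7: declare a=(read f)=50 at depth 0
Step 8: declare b=(read f)=50 at depth 0
Visible at query point: a=50 b=50 f=50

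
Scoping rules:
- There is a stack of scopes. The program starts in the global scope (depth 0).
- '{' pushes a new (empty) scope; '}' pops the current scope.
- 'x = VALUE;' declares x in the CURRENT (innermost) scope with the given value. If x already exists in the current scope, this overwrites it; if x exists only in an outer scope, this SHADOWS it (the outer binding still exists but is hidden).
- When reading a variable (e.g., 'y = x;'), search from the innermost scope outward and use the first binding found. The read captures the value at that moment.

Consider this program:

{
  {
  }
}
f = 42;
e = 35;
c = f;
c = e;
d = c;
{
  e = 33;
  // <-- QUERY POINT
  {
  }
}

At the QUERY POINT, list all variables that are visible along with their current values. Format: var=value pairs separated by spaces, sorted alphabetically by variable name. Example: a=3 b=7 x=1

Answer: c=35 d=35 e=33 f=42

Derivation:
Step 1: enter scope (depth=1)
Step 2: enter scope (depth=2)
Step 3: exit scope (depth=1)
Step 4: exit scope (depth=0)
Step 5: declare f=42 at depth 0
Step 6: declare e=35 at depth 0
Step 7: declare c=(read f)=42 at depth 0
Step 8: declare c=(read e)=35 at depth 0
Step 9: declare d=(read c)=35 at depth 0
Step 10: enter scope (depth=1)
Step 11: declare e=33 at depth 1
Visible at query point: c=35 d=35 e=33 f=42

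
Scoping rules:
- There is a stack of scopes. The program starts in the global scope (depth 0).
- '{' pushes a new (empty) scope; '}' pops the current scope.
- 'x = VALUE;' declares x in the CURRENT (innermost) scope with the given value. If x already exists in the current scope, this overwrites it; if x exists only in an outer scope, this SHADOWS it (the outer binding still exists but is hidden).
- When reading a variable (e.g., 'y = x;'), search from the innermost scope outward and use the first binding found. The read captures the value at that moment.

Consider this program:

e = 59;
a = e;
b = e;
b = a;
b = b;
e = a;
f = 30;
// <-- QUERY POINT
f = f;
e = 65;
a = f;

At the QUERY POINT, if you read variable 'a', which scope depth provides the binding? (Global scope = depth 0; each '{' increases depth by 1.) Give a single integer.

Step 1: declare e=59 at depth 0
Step 2: declare a=(read e)=59 at depth 0
Step 3: declare b=(read e)=59 at depth 0
Step 4: declare b=(read a)=59 at depth 0
Step 5: declare b=(read b)=59 at depth 0
Step 6: declare e=(read a)=59 at depth 0
Step 7: declare f=30 at depth 0
Visible at query point: a=59 b=59 e=59 f=30

Answer: 0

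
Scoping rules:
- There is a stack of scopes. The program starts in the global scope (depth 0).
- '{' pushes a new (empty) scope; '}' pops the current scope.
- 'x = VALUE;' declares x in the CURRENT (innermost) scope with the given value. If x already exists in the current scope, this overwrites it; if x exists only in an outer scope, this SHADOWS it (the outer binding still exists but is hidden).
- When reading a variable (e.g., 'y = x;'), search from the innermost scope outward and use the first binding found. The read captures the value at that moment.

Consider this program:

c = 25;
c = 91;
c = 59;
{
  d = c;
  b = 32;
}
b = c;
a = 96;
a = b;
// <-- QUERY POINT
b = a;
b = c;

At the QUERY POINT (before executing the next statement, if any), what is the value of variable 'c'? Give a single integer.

Step 1: declare c=25 at depth 0
Step 2: declare c=91 at depth 0
Step 3: declare c=59 at depth 0
Step 4: enter scope (depth=1)
Step 5: declare d=(read c)=59 at depth 1
Step 6: declare b=32 at depth 1
Step 7: exit scope (depth=0)
Step 8: declare b=(read c)=59 at depth 0
Step 9: declare a=96 at depth 0
Step 10: declare a=(read b)=59 at depth 0
Visible at query point: a=59 b=59 c=59

Answer: 59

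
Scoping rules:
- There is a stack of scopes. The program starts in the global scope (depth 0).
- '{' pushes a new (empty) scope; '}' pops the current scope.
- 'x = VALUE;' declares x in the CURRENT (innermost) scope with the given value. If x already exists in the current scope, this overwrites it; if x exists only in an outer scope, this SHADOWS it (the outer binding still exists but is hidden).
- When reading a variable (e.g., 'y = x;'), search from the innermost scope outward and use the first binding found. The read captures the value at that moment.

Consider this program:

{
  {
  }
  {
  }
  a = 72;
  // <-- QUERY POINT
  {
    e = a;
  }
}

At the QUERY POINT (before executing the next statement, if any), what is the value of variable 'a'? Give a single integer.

Step 1: enter scope (depth=1)
Step 2: enter scope (depth=2)
Step 3: exit scope (depth=1)
Step 4: enter scope (depth=2)
Step 5: exit scope (depth=1)
Step 6: declare a=72 at depth 1
Visible at query point: a=72

Answer: 72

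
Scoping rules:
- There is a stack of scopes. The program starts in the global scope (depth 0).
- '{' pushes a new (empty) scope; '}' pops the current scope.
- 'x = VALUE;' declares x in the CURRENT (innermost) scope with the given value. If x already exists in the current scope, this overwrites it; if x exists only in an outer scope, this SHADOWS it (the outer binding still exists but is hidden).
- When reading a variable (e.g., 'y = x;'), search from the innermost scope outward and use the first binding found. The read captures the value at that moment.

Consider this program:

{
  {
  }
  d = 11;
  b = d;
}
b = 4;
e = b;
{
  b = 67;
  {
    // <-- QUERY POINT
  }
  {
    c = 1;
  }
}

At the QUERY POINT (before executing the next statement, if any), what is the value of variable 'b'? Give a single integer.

Answer: 67

Derivation:
Step 1: enter scope (depth=1)
Step 2: enter scope (depth=2)
Step 3: exit scope (depth=1)
Step 4: declare d=11 at depth 1
Step 5: declare b=(read d)=11 at depth 1
Step 6: exit scope (depth=0)
Step 7: declare b=4 at depth 0
Step 8: declare e=(read b)=4 at depth 0
Step 9: enter scope (depth=1)
Step 10: declare b=67 at depth 1
Step 11: enter scope (depth=2)
Visible at query point: b=67 e=4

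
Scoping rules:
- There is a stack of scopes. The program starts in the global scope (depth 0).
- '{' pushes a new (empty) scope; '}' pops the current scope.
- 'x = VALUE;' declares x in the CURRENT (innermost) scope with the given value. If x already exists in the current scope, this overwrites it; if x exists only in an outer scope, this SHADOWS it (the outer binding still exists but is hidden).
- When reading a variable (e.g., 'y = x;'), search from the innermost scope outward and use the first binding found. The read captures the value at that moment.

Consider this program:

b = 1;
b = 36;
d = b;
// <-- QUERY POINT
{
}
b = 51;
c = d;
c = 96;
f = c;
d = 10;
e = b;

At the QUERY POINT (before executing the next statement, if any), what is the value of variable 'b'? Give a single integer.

Answer: 36

Derivation:
Step 1: declare b=1 at depth 0
Step 2: declare b=36 at depth 0
Step 3: declare d=(read b)=36 at depth 0
Visible at query point: b=36 d=36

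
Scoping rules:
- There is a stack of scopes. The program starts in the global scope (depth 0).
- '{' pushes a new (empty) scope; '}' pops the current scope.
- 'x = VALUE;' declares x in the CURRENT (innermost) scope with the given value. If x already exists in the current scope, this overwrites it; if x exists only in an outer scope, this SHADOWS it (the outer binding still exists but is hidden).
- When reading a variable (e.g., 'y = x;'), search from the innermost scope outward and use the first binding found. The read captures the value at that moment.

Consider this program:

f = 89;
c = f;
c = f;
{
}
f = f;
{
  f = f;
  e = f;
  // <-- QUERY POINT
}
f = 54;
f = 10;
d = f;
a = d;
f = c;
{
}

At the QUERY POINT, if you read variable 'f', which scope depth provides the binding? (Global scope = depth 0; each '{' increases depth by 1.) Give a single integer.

Answer: 1

Derivation:
Step 1: declare f=89 at depth 0
Step 2: declare c=(read f)=89 at depth 0
Step 3: declare c=(read f)=89 at depth 0
Step 4: enter scope (depth=1)
Step 5: exit scope (depth=0)
Step 6: declare f=(read f)=89 at depth 0
Step 7: enter scope (depth=1)
Step 8: declare f=(read f)=89 at depth 1
Step 9: declare e=(read f)=89 at depth 1
Visible at query point: c=89 e=89 f=89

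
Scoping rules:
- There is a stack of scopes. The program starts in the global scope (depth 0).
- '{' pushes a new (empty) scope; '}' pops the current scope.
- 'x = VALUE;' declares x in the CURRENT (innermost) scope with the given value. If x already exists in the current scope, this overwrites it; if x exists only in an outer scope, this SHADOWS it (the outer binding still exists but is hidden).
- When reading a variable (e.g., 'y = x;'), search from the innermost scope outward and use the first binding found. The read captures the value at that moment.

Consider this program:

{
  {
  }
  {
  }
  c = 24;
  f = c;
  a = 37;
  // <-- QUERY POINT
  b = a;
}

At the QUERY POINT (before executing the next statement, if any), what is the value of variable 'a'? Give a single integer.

Answer: 37

Derivation:
Step 1: enter scope (depth=1)
Step 2: enter scope (depth=2)
Step 3: exit scope (depth=1)
Step 4: enter scope (depth=2)
Step 5: exit scope (depth=1)
Step 6: declare c=24 at depth 1
Step 7: declare f=(read c)=24 at depth 1
Step 8: declare a=37 at depth 1
Visible at query point: a=37 c=24 f=24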